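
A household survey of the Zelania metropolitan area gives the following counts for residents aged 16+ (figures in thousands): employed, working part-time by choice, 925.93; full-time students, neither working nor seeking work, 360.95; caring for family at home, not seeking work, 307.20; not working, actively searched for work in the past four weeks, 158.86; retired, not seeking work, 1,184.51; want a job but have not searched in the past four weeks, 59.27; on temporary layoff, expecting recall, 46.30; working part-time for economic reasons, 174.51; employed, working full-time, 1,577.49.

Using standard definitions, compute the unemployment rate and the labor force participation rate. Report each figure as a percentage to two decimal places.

Unemployment rate ≈ 7.12%; labor force participation rate ≈ 60.13%.

Employed = 925.93 + 174.51 + 1,577.49 = 2,677.93 thousand (anyone who worked, including part-time for economic reasons, counts as employed).
Unemployed = 158.86 + 46.30 = 205.16 thousand (jobless and actively searching, or on temporary layoff).
Labor force = 2,677.93 + 205.16 = 2,883.09 thousand.
Not in labor force = 360.95 + 307.20 + 1,184.51 + 59.27 = 1,911.93 thousand (those not working and not actively searching are outside the labor force — including those who want a job but have given up searching).
Civilian working-age population = 2,883.09 + 1,911.93 = 4,795.02 thousand.
Unemployment rate = 205.16 / 2,883.09 = 7.12%.
Labor force participation rate = 2,883.09 / 4,795.02 = 60.13%.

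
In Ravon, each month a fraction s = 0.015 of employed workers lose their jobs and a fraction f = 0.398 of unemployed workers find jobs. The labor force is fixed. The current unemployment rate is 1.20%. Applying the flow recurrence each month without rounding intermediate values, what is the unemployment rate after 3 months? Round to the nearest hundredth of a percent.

With a fixed labor force, u_{t+1} = u_t + s·(1−u_t) − f·u_t = u_t·(1−s−f) + s.
Here 1−s−f = 0.587 and s = 0.015.
u_1 = 0.012000 × 0.587 + 0.015 = 0.022044.
u_2 = 0.022044 × 0.587 + 0.015 = 0.027940.
u_3 = 0.027940 × 0.587 + 0.015 = 0.031401.

Unemployment rate after three months ≈ 3.14%.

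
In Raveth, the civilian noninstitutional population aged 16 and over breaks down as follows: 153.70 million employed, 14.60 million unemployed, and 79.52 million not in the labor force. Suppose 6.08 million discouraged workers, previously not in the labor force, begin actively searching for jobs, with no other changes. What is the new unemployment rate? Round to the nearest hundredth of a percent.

Initially, labor force = 153.70 + 14.60 = 168.30 million, so u = 14.60/168.30 = 8.67%.
After the change, unemployed and labor force both rise by 6.08 → E = 153.70, U = 20.68, labor force = 174.38 million.
New unemployment rate = 20.68 / 174.38 = 11.86%.

New unemployment rate ≈ 11.86%.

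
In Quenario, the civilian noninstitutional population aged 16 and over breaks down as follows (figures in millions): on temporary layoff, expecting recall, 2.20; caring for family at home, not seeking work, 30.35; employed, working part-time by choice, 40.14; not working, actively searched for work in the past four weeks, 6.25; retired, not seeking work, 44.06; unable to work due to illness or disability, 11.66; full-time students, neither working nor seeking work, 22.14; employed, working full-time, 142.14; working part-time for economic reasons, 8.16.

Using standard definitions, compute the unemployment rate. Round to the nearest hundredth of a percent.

Unemployment rate ≈ 4.25%.

Employed = 40.14 + 142.14 + 8.16 = 190.44 million (anyone who worked, including part-time for economic reasons, counts as employed).
Unemployed = 2.20 + 6.25 = 8.45 million (jobless and actively searching, or on temporary layoff).
Labor force = 190.44 + 8.45 = 198.89 million.
Unemployment rate = 8.45 / 198.89 = 4.25%.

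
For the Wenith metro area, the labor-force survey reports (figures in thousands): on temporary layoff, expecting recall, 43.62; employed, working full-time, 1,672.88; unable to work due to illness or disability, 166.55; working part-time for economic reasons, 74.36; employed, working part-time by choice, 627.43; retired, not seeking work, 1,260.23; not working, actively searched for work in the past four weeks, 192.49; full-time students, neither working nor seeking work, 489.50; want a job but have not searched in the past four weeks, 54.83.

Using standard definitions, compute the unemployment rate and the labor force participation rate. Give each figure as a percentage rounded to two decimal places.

Unemployment rate ≈ 9.04%; labor force participation rate ≈ 56.98%.

Employed = 1,672.88 + 74.36 + 627.43 = 2,374.67 thousand (anyone who worked, including part-time for economic reasons, counts as employed).
Unemployed = 43.62 + 192.49 = 236.11 thousand (jobless and actively searching, or on temporary layoff).
Labor force = 2,374.67 + 236.11 = 2,610.78 thousand.
Not in labor force = 166.55 + 1,260.23 + 489.50 + 54.83 = 1,971.11 thousand (those not working and not actively searching are outside the labor force — including those who want a job but have given up searching).
Civilian working-age population = 2,610.78 + 1,971.11 = 4,581.89 thousand.
Unemployment rate = 236.11 / 2,610.78 = 9.04%.
Labor force participation rate = 2,610.78 / 4,581.89 = 56.98%.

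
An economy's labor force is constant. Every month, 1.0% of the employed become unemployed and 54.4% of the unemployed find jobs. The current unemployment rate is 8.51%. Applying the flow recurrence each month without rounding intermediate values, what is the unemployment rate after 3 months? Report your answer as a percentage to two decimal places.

With a fixed labor force, u_{t+1} = u_t + s·(1−u_t) − f·u_t = u_t·(1−s−f) + s.
Here 1−s−f = 0.446 and s = 0.010.
u_1 = 0.085100 × 0.446 + 0.010 = 0.047955.
u_2 = 0.047955 × 0.446 + 0.010 = 0.031388.
u_3 = 0.031388 × 0.446 + 0.010 = 0.023999.

Unemployment rate after three months ≈ 2.40%.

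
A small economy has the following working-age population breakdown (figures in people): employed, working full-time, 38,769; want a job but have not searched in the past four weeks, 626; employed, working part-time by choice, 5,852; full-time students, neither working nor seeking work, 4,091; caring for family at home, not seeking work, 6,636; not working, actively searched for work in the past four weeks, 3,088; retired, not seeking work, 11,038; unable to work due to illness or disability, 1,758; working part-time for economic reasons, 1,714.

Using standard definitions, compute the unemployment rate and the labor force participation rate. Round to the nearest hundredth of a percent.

Unemployment rate ≈ 6.25%; labor force participation rate ≈ 67.18%.

Employed = 38,769 + 5,852 + 1,714 = 46,335 (anyone who worked, including part-time for economic reasons, counts as employed).
Unemployed = 3,088.
Labor force = 46,335 + 3,088 = 49,423.
Not in labor force = 626 + 4,091 + 6,636 + 11,038 + 1,758 = 24,149 (those not working and not actively searching are outside the labor force — including those who want a job but have given up searching).
Civilian working-age population = 49,423 + 24,149 = 73,572.
Unemployment rate = 3,088 / 49,423 = 6.25%.
Labor force participation rate = 49,423 / 73,572 = 67.18%.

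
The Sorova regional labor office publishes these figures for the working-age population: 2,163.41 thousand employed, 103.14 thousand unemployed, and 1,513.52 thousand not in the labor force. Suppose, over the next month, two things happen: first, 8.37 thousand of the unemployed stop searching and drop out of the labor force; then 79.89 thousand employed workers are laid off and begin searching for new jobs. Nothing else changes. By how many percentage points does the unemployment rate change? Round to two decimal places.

The unemployment rate changes by +3.18 percentage points.

Initially, labor force = 2,163.41 + 103.14 = 2,266.55 thousand, so u = 103.14/2,266.55 = 4.55%.
After the first change, unemployed and labor force both fall by 8.37 → E = 2,163.41, U = 94.77, labor force = 2,258.18 thousand.
After the second change, employed falls and unemployed rises by 79.89; labor force unchanged → E = 2,083.52, U = 174.66, labor force = 2,258.18 thousand.
New unemployment rate = 174.66 / 2,258.18 = 7.73%.
Change = 7.73% − 4.55% = +3.18 percentage points.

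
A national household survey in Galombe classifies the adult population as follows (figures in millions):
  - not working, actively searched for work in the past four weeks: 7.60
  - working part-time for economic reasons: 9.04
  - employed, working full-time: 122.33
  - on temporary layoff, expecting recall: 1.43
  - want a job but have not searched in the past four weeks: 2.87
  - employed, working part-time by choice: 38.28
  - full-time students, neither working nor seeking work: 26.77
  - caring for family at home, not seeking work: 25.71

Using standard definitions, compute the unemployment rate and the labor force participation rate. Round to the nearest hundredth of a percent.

Employed = 9.04 + 122.33 + 38.28 = 169.65 million (anyone who worked, including part-time for economic reasons, counts as employed).
Unemployed = 7.60 + 1.43 = 9.03 million (jobless and actively searching, or on temporary layoff).
Labor force = 169.65 + 9.03 = 178.68 million.
Not in labor force = 2.87 + 26.77 + 25.71 = 55.35 million (those not working and not actively searching are outside the labor force — including those who want a job but have given up searching).
Civilian working-age population = 178.68 + 55.35 = 234.03 million.
Unemployment rate = 9.03 / 178.68 = 5.05%.
Labor force participation rate = 178.68 / 234.03 = 76.35%.

Unemployment rate ≈ 5.05%; labor force participation rate ≈ 76.35%.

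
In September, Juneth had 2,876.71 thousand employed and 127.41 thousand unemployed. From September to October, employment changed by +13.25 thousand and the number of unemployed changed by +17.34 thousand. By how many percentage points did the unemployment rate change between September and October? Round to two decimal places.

The unemployment rate changed by +0.53 percentage points.

September: labor force = 2,876.71 + 127.41 = 3,004.12; u = 127.41/3,004.12 = 4.24%.
October: labor force = 2,889.96 + 144.75 = 3,034.71; u = 144.75/3,034.71 = 4.77%.
Change = 4.77% − 4.24% = +0.53 pp.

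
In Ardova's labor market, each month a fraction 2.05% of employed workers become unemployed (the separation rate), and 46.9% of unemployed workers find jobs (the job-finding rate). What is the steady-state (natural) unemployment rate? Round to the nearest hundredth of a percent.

At steady state the flows balance: s·E = f·U, so U/(E+U) = s/(s+f).
u* = 2.05 / (2.05 + 46.9) = 2.05 / 48.95 = 4.19%.

Steady-state unemployment rate ≈ 4.19%.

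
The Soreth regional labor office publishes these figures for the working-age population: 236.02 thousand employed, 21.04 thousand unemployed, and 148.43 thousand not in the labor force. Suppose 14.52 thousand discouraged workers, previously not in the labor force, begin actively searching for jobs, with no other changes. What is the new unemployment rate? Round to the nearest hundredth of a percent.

Initially, labor force = 236.02 + 21.04 = 257.06 thousand, so u = 21.04/257.06 = 8.18%.
After the change, unemployed and labor force both rise by 14.52 → E = 236.02, U = 35.56, labor force = 271.58 thousand.
New unemployment rate = 35.56 / 271.58 = 13.09%.

New unemployment rate ≈ 13.09%.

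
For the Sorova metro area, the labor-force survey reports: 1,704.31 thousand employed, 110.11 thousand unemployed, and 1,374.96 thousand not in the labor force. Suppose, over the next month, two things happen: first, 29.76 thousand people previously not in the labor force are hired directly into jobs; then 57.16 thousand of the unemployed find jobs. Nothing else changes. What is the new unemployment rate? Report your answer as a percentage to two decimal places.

New unemployment rate ≈ 2.87%.

Initially, labor force = 1,704.31 + 110.11 = 1,814.42 thousand, so u = 110.11/1,814.42 = 6.07%.
After the first change, employed and labor force both rise by 29.76; unemployed unchanged → E = 1,734.07, U = 110.11, labor force = 1,844.18 thousand.
After the second change, unemployed falls and employed rises by 57.16; labor force unchanged → E = 1,791.23, U = 52.95, labor force = 1,844.18 thousand.
New unemployment rate = 52.95 / 1,844.18 = 2.87%.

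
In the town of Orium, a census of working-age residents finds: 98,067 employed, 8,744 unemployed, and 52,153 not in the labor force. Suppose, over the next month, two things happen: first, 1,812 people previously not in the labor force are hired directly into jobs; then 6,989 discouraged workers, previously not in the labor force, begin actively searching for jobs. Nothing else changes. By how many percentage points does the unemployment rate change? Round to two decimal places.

Initially, labor force = 98,067 + 8,744 = 106,811, so u = 8,744/106,811 = 8.19%.
After the first change, employed and labor force both rise by 1,812; unemployed unchanged → E = 99,879, U = 8,744, labor force = 108,623.
After the second change, unemployed and labor force both rise by 6,989 → E = 99,879, U = 15,733, labor force = 115,612.
New unemployment rate = 15,733 / 115,612 = 13.61%.
Change = 13.61% − 8.19% = +5.42 percentage points.

The unemployment rate changes by +5.42 percentage points.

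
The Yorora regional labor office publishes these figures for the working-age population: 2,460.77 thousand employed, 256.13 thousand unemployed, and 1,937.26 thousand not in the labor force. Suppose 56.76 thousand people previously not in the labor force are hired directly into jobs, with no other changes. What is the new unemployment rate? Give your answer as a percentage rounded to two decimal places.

Initially, labor force = 2,460.77 + 256.13 = 2,716.90 thousand, so u = 256.13/2,716.90 = 9.43%.
After the change, employed and labor force both rise by 56.76; unemployed unchanged → E = 2,517.53, U = 256.13, labor force = 2,773.66 thousand.
New unemployment rate = 256.13 / 2,773.66 = 9.23%.

New unemployment rate ≈ 9.23%.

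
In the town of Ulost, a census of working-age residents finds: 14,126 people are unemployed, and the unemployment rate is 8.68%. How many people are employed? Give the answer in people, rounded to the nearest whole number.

About 148,616 are employed.

Labor force = U / u = 14,126 / 0.0868 ≈ 162,742.
Employed = labor force − unemployed = 162,742 − 14,126 = 148,616.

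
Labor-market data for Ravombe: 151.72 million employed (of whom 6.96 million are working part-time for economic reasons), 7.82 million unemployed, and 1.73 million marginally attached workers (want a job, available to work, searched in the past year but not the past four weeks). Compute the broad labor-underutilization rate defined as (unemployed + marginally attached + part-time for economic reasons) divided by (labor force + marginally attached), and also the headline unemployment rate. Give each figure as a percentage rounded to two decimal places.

Labor force = 151.72 + 7.82 = 159.54 million.
Numerator = 7.82 + 1.73 + 6.96 = 16.51 million.
Denominator = 159.54 + 1.73 = 161.27 million.
Broad rate = 16.51 / 161.27 = 10.24%.
Headline unemployment rate = 7.82 / 159.54 = 4.90%.

Broad underutilization rate ≈ 10.24%; headline unemployment rate ≈ 4.90%.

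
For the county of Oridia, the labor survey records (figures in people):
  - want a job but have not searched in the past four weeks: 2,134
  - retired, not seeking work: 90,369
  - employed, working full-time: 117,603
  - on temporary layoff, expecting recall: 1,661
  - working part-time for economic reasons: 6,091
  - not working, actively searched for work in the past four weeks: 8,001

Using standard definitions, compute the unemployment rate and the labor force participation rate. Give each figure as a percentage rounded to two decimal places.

Employed = 117,603 + 6,091 = 123,694 (anyone who worked, including part-time for economic reasons, counts as employed).
Unemployed = 1,661 + 8,001 = 9,662 (jobless and actively searching, or on temporary layoff).
Labor force = 123,694 + 9,662 = 133,356.
Not in labor force = 2,134 + 90,369 = 92,503 (those not working and not actively searching are outside the labor force — including those who want a job but have given up searching).
Civilian working-age population = 133,356 + 92,503 = 225,859.
Unemployment rate = 9,662 / 133,356 = 7.25%.
Labor force participation rate = 133,356 / 225,859 = 59.04%.

Unemployment rate ≈ 7.25%; labor force participation rate ≈ 59.04%.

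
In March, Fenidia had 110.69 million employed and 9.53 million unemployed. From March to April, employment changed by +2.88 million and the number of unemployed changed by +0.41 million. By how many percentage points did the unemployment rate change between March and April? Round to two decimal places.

The unemployment rate changed by +0.12 percentage points.

March: labor force = 110.69 + 9.53 = 120.22; u = 9.53/120.22 = 7.93%.
April: labor force = 113.57 + 9.94 = 123.51; u = 9.94/123.51 = 8.05%.
Change = 8.05% − 7.93% = +0.12 pp.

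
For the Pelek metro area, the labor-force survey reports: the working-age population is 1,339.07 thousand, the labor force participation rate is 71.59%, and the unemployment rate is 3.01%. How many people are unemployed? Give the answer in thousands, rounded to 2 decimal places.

Labor force = 0.7159 × 1,339.07 = 958.64 thousand.
Unemployed = 0.0301 × 958.64 ≈ 28.86 thousand.

About 28.86 thousand are unemployed.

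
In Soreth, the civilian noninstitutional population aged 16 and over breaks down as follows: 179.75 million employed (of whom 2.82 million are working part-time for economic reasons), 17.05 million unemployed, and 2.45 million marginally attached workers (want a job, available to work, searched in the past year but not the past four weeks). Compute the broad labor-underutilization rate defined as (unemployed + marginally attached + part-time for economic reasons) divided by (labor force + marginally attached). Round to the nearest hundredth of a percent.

Labor force = 179.75 + 17.05 = 196.80 million.
Numerator = 17.05 + 2.45 + 2.82 = 22.32 million.
Denominator = 196.80 + 2.45 = 199.25 million.
Broad rate = 22.32 / 199.25 = 11.20%.

Broad underutilization rate ≈ 11.20%.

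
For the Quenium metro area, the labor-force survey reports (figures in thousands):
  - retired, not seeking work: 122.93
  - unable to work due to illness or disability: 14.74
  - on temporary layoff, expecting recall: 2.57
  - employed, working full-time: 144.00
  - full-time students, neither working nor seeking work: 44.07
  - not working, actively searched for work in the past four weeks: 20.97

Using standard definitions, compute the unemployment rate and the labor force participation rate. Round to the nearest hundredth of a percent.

Unemployment rate ≈ 14.05%; labor force participation rate ≈ 47.97%.

Employed = 144.00 thousand.
Unemployed = 2.57 + 20.97 = 23.54 thousand (jobless and actively searching, or on temporary layoff).
Labor force = 144.00 + 23.54 = 167.54 thousand.
Not in labor force = 122.93 + 14.74 + 44.07 = 181.74 thousand (those not working and not actively searching are outside the labor force).
Civilian working-age population = 167.54 + 181.74 = 349.28 thousand.
Unemployment rate = 23.54 / 167.54 = 14.05%.
Labor force participation rate = 167.54 / 349.28 = 47.97%.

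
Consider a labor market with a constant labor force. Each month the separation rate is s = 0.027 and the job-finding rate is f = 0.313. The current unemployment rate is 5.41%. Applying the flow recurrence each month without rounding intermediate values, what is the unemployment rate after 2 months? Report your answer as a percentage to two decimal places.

With a fixed labor force, u_{t+1} = u_t + s·(1−u_t) − f·u_t = u_t·(1−s−f) + s.
Here 1−s−f = 0.660 and s = 0.027.
u_1 = 0.054100 × 0.660 + 0.027 = 0.062706.
u_2 = 0.062706 × 0.660 + 0.027 = 0.068386.

Unemployment rate after two months ≈ 6.84%.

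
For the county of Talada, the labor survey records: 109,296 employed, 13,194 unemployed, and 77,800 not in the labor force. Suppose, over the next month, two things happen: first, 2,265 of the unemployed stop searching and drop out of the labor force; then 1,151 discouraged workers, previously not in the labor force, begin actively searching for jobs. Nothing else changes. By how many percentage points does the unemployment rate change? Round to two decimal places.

The unemployment rate changes by −0.82 percentage points.

Initially, labor force = 109,296 + 13,194 = 122,490, so u = 13,194/122,490 = 10.77%.
After the first change, unemployed and labor force both fall by 2,265 → E = 109,296, U = 10,929, labor force = 120,225.
After the second change, unemployed and labor force both rise by 1,151 → E = 109,296, U = 12,080, labor force = 121,376.
New unemployment rate = 12,080 / 121,376 = 9.95%.
Change = 9.95% − 10.77% = −0.82 percentage points.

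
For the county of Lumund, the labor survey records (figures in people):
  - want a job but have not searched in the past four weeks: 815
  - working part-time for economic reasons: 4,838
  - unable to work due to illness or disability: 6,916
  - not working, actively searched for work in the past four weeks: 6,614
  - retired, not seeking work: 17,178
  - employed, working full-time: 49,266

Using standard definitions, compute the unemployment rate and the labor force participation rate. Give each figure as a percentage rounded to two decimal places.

Employed = 4,838 + 49,266 = 54,104 (anyone who worked, including part-time for economic reasons, counts as employed).
Unemployed = 6,614.
Labor force = 54,104 + 6,614 = 60,718.
Not in labor force = 815 + 6,916 + 17,178 = 24,909 (those not working and not actively searching are outside the labor force — including those who want a job but have given up searching).
Civilian working-age population = 60,718 + 24,909 = 85,627.
Unemployment rate = 6,614 / 60,718 = 10.89%.
Labor force participation rate = 60,718 / 85,627 = 70.91%.

Unemployment rate ≈ 10.89%; labor force participation rate ≈ 70.91%.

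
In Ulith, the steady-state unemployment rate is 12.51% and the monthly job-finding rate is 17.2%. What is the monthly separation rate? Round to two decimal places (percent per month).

From u* = s/(s+f): s = u·f/(1−u).
s = 0.1251 × 17.2 / (1 − 0.1251) = 2.1517 / 0.8749 ≈ 2.46% per month.

Separation rate ≈ 2.46% per month.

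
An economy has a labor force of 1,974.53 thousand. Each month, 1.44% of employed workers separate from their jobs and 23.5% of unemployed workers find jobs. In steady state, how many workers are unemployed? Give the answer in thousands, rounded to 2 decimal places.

About 114.01 thousand are unemployed in steady state.

Steady-state unemployment rate u* = s/(s+f) = 1.44/(1.44+23.5) = 0.057739.
Unemployed = u* × labor force = 0.057739 × 1,974.53 ≈ 114.01 thousand.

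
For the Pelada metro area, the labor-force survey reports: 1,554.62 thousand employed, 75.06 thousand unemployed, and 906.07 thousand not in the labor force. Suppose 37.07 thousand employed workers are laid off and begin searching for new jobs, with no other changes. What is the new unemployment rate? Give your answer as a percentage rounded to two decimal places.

New unemployment rate ≈ 6.88%.

Initially, labor force = 1,554.62 + 75.06 = 1,629.68 thousand, so u = 75.06/1,629.68 = 4.61%.
After the change, employed falls and unemployed rises by 37.07; labor force unchanged → E = 1,517.55, U = 112.13, labor force = 1,629.68 thousand.
New unemployment rate = 112.13 / 1,629.68 = 6.88%.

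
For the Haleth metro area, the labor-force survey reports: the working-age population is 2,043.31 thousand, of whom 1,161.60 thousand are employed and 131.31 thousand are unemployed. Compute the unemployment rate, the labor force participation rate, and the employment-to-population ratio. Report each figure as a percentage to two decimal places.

Unemployment rate ≈ 10.16%; labor force participation rate ≈ 63.28%; employment-population ratio ≈ 56.85%.

Labor force = employed + unemployed = 1,161.60 + 131.31 = 1,292.91 thousand.
Unemployment rate = 131.31 / 1,292.91 = 10.16%.
Labor force participation rate = 1,292.91 / 2,043.31 = 63.28%.
Employment-population ratio = 1,161.60 / 2,043.31 = 56.85%.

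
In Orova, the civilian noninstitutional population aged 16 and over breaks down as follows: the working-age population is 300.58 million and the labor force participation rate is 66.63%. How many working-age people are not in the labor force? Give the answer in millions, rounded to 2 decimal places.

Share not in the labor force = 1 − 0.6663 = 0.3337.
Not in labor force = 0.3337 × 300.58 ≈ 100.30 million.

About 100.30 million are not in the labor force.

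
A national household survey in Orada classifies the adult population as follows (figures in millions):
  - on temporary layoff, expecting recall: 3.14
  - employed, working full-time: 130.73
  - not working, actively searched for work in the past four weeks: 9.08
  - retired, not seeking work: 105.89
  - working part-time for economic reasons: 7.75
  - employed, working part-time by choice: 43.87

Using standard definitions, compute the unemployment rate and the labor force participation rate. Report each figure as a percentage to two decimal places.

Employed = 130.73 + 7.75 + 43.87 = 182.35 million (anyone who worked, including part-time for economic reasons, counts as employed).
Unemployed = 3.14 + 9.08 = 12.22 million (jobless and actively searching, or on temporary layoff).
Labor force = 182.35 + 12.22 = 194.57 million.
Not in labor force = 105.89 million (those not working and not actively searching are outside the labor force).
Civilian working-age population = 194.57 + 105.89 = 300.46 million.
Unemployment rate = 12.22 / 194.57 = 6.28%.
Labor force participation rate = 194.57 / 300.46 = 64.76%.

Unemployment rate ≈ 6.28%; labor force participation rate ≈ 64.76%.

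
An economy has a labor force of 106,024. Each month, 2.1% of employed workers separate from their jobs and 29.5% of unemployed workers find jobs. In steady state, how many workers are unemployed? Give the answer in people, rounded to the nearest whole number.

Steady-state unemployment rate u* = s/(s+f) = 2.1/(2.1+29.5) = 0.066456.
Unemployed = u* × labor force = 0.066456 × 106,024 ≈ 7,046.

About 7,046 are unemployed in steady state.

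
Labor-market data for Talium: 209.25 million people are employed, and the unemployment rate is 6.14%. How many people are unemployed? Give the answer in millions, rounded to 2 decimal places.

About 13.69 million are unemployed.

Let U be the number unemployed. The labor force is E + U, and U/(E+U) = 0.0614.
So U = 0.0614 × 209.25 / (1 − 0.0614) = 12.8479 / 0.9386 ≈ 13.69 million.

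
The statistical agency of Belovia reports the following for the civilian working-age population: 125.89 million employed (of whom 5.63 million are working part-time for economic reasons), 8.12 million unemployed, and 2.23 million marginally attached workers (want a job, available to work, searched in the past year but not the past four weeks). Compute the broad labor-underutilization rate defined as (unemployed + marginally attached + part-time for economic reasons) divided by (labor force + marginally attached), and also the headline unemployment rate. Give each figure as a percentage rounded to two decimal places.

Labor force = 125.89 + 8.12 = 134.01 million.
Numerator = 8.12 + 2.23 + 5.63 = 15.98 million.
Denominator = 134.01 + 2.23 = 136.24 million.
Broad rate = 15.98 / 136.24 = 11.73%.
Headline unemployment rate = 8.12 / 134.01 = 6.06%.

Broad underutilization rate ≈ 11.73%; headline unemployment rate ≈ 6.06%.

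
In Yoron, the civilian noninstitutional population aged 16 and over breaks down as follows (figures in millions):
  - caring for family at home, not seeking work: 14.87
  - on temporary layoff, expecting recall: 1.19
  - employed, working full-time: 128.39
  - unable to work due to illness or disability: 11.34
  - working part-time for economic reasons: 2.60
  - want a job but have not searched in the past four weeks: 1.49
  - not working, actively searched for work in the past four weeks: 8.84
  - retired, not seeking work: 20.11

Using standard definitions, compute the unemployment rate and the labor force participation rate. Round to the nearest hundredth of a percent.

Employed = 128.39 + 2.60 = 130.99 million (anyone who worked, including part-time for economic reasons, counts as employed).
Unemployed = 1.19 + 8.84 = 10.03 million (jobless and actively searching, or on temporary layoff).
Labor force = 130.99 + 10.03 = 141.02 million.
Not in labor force = 14.87 + 11.34 + 1.49 + 20.11 = 47.81 million (those not working and not actively searching are outside the labor force — including those who want a job but have given up searching).
Civilian working-age population = 141.02 + 47.81 = 188.83 million.
Unemployment rate = 10.03 / 141.02 = 7.11%.
Labor force participation rate = 141.02 / 188.83 = 74.68%.

Unemployment rate ≈ 7.11%; labor force participation rate ≈ 74.68%.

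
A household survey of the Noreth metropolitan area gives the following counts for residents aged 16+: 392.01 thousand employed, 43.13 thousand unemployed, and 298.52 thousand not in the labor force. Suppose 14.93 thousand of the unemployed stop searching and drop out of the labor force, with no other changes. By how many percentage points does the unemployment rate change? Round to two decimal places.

Initially, labor force = 392.01 + 43.13 = 435.14 thousand, so u = 43.13/435.14 = 9.91%.
After the change, unemployed and labor force both fall by 14.93 → E = 392.01, U = 28.20, labor force = 420.21 thousand.
New unemployment rate = 28.20 / 420.21 = 6.71%.
Change = 6.71% − 9.91% = −3.20 percentage points.

The unemployment rate changes by −3.20 percentage points.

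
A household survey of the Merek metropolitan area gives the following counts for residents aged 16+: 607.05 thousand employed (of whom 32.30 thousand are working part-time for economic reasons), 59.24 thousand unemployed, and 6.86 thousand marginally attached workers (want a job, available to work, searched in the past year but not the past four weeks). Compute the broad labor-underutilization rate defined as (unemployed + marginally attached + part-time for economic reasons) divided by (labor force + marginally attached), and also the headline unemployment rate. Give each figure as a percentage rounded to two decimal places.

Broad underutilization rate ≈ 14.62%; headline unemployment rate ≈ 8.89%.

Labor force = 607.05 + 59.24 = 666.29 thousand.
Numerator = 59.24 + 6.86 + 32.30 = 98.40 thousand.
Denominator = 666.29 + 6.86 = 673.15 thousand.
Broad rate = 98.40 / 673.15 = 14.62%.
Headline unemployment rate = 59.24 / 666.29 = 8.89%.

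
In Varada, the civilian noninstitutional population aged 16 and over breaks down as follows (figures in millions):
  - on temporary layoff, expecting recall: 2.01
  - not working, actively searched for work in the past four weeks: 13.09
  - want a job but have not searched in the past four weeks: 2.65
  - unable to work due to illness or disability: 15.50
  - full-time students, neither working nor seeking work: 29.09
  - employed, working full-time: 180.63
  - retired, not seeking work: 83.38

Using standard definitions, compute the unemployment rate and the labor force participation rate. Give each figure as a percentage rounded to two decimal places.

Unemployment rate ≈ 7.71%; labor force participation rate ≈ 59.98%.

Employed = 180.63 million.
Unemployed = 2.01 + 13.09 = 15.10 million (jobless and actively searching, or on temporary layoff).
Labor force = 180.63 + 15.10 = 195.73 million.
Not in labor force = 2.65 + 15.50 + 29.09 + 83.38 = 130.62 million (those not working and not actively searching are outside the labor force — including those who want a job but have given up searching).
Civilian working-age population = 195.73 + 130.62 = 326.35 million.
Unemployment rate = 15.10 / 195.73 = 7.71%.
Labor force participation rate = 195.73 / 326.35 = 59.98%.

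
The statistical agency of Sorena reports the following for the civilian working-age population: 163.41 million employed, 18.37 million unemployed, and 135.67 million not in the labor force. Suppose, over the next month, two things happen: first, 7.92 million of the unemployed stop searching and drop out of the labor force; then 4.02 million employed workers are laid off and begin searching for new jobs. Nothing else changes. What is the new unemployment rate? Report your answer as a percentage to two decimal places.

New unemployment rate ≈ 8.32%.

Initially, labor force = 163.41 + 18.37 = 181.78 million, so u = 18.37/181.78 = 10.11%.
After the first change, unemployed and labor force both fall by 7.92 → E = 163.41, U = 10.45, labor force = 173.86 million.
After the second change, employed falls and unemployed rises by 4.02; labor force unchanged → E = 159.39, U = 14.47, labor force = 173.86 million.
New unemployment rate = 14.47 / 173.86 = 8.32%.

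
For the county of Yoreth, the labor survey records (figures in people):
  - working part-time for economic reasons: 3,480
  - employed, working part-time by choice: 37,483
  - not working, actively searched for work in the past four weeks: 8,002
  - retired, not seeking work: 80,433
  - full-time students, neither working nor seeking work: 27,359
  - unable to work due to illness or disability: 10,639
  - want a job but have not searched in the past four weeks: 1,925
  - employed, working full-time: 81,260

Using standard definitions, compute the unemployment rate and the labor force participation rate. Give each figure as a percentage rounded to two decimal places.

Employed = 3,480 + 37,483 + 81,260 = 122,223 (anyone who worked, including part-time for economic reasons, counts as employed).
Unemployed = 8,002.
Labor force = 122,223 + 8,002 = 130,225.
Not in labor force = 80,433 + 27,359 + 10,639 + 1,925 = 120,356 (those not working and not actively searching are outside the labor force — including those who want a job but have given up searching).
Civilian working-age population = 130,225 + 120,356 = 250,581.
Unemployment rate = 8,002 / 130,225 = 6.14%.
Labor force participation rate = 130,225 / 250,581 = 51.97%.

Unemployment rate ≈ 6.14%; labor force participation rate ≈ 51.97%.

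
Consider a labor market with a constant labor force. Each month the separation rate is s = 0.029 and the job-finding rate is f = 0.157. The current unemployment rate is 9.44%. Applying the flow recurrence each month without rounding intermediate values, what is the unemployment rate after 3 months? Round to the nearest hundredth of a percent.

Unemployment rate after three months ≈ 12.27%.

With a fixed labor force, u_{t+1} = u_t + s·(1−u_t) − f·u_t = u_t·(1−s−f) + s.
Here 1−s−f = 0.814 and s = 0.029.
u_1 = 0.094400 × 0.814 + 0.029 = 0.105842.
u_2 = 0.105842 × 0.814 + 0.029 = 0.115155.
u_3 = 0.115155 × 0.814 + 0.029 = 0.122736.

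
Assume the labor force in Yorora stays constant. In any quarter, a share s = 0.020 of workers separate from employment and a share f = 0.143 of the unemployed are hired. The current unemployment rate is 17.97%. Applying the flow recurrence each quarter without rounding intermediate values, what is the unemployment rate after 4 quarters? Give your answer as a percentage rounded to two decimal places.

Unemployment rate after four quarters ≈ 15.07%.

With a fixed labor force, u_{t+1} = u_t + s·(1−u_t) − f·u_t = u_t·(1−s−f) + s.
Here 1−s−f = 0.837 and s = 0.020.
u_1 = 0.179700 × 0.837 + 0.020 = 0.170409.
u_2 = 0.170409 × 0.837 + 0.020 = 0.162632.
u_3 = 0.162632 × 0.837 + 0.020 = 0.156123.
u_4 = 0.156123 × 0.837 + 0.020 = 0.150675.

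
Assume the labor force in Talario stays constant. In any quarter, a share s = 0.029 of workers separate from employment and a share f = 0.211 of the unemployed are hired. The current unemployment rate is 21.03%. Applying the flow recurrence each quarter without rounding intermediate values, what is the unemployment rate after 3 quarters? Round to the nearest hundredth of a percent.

Unemployment rate after three quarters ≈ 16.01%.

With a fixed labor force, u_{t+1} = u_t + s·(1−u_t) − f·u_t = u_t·(1−s−f) + s.
Here 1−s−f = 0.760 and s = 0.029.
u_1 = 0.210300 × 0.760 + 0.029 = 0.188828.
u_2 = 0.188828 × 0.760 + 0.029 = 0.172509.
u_3 = 0.172509 × 0.760 + 0.029 = 0.160107.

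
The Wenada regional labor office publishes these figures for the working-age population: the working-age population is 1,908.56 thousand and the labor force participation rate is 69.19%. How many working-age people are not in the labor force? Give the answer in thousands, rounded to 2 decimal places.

Share not in the labor force = 1 − 0.6919 = 0.3081.
Not in labor force = 0.3081 × 1,908.56 ≈ 588.03 thousand.

About 588.03 thousand are not in the labor force.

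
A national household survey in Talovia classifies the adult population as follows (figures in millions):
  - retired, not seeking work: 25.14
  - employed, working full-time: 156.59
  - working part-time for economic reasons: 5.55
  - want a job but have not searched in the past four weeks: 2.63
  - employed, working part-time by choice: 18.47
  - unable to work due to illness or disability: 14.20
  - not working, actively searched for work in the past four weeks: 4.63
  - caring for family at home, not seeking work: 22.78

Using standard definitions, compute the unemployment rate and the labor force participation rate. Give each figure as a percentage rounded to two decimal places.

Unemployment rate ≈ 2.50%; labor force participation rate ≈ 74.10%.

Employed = 156.59 + 5.55 + 18.47 = 180.61 million (anyone who worked, including part-time for economic reasons, counts as employed).
Unemployed = 4.63 million.
Labor force = 180.61 + 4.63 = 185.24 million.
Not in labor force = 25.14 + 2.63 + 14.20 + 22.78 = 64.75 million (those not working and not actively searching are outside the labor force — including those who want a job but have given up searching).
Civilian working-age population = 185.24 + 64.75 = 249.99 million.
Unemployment rate = 4.63 / 185.24 = 2.50%.
Labor force participation rate = 185.24 / 249.99 = 74.10%.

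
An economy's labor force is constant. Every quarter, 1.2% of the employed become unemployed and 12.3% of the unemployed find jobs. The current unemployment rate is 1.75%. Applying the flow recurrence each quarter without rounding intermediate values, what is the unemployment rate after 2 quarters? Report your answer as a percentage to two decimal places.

Unemployment rate after two quarters ≈ 3.55%.

With a fixed labor force, u_{t+1} = u_t + s·(1−u_t) − f·u_t = u_t·(1−s−f) + s.
Here 1−s−f = 0.865 and s = 0.012.
u_1 = 0.017500 × 0.865 + 0.012 = 0.027138.
u_2 = 0.027138 × 0.865 + 0.012 = 0.035474.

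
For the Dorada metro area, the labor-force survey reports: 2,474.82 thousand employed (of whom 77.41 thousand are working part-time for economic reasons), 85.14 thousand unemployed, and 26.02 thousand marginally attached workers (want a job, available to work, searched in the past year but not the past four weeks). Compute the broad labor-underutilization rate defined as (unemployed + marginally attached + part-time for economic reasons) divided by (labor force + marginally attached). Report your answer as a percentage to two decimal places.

Broad underutilization rate ≈ 7.29%.

Labor force = 2,474.82 + 85.14 = 2,559.96 thousand.
Numerator = 85.14 + 26.02 + 77.41 = 188.57 thousand.
Denominator = 2,559.96 + 26.02 = 2,585.98 thousand.
Broad rate = 188.57 / 2,585.98 = 7.29%.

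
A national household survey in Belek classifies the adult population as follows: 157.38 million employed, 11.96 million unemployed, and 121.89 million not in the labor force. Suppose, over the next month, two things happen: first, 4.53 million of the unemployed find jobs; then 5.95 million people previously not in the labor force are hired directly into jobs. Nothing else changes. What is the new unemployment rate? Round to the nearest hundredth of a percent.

Initially, labor force = 157.38 + 11.96 = 169.34 million, so u = 11.96/169.34 = 7.06%.
After the first change, unemployed falls and employed rises by 4.53; labor force unchanged → E = 161.91, U = 7.43, labor force = 169.34 million.
After the second change, employed and labor force both rise by 5.95; unemployed unchanged → E = 167.86, U = 7.43, labor force = 175.29 million.
New unemployment rate = 7.43 / 175.29 = 4.24%.

New unemployment rate ≈ 4.24%.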